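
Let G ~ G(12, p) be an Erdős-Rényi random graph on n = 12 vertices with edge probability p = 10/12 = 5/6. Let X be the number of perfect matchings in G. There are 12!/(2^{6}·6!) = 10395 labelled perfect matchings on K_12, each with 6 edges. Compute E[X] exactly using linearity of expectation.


K_12 has 12!/(2^{6}·6!) = 10395 labelled perfect matchings.
For each such perfect matching H, let X_H = 1 if all 6 edges of H are present in G. Then P[X_H = 1] = p^{6} = (5/6)^{6} = 15625/46656.
By linearity of expectation: E[X] = Σ_H E[X_H] = 10395 · p^{6} = 10395 · 15625/46656 = 6015625/1728.
Numerically: E[X] ≈ 3.48e+03.

E[X] = 10395 · (5/6)^{6} = 6015625/1728 ≈ 3.48e+03.


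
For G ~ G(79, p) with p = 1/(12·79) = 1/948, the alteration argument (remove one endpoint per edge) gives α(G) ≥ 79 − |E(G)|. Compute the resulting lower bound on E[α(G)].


E[|E(G)|] = C(79, 2)·p = 3081 · (1/948) = 13/4.
E[α(G)] ≥ n − E[|E(G)|] = 79 − 13/4 = 303/4.
Numerically: ≈ 75.750.
(This is only a lower bound; the true E[α(G)] may be larger.)

E[α(G)] ≥ 303/4 ≈ 75.750.


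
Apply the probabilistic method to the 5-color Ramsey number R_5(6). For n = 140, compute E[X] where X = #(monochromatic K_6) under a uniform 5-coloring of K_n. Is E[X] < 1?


E[X] = C(140, 6) · 5^{1 − 15} = 9381724380 · 5^{−14} = 9381724380/6103515625.
As a reduced fraction: E[X] = 1876344876/1220703125 ≈ 1.5371017.
Is E[X] < 1? NO.
Since E[X] ≥ 1, the first-moment bound is inconclusive at n = 140; it does NOT by itself certify R_5(6) > 140.

E[X] = 1876344876/1220703125 ≈ 1.5371017; E[X] ≥ 1; first-moment method inconclusive here.


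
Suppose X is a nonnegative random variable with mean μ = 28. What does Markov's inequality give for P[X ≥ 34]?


μ = E[X] = 28, a = 34.
Markov: P[X ≥ 34] ≤ μ/a = (28)/34 = 14/17.
Numerically: ≈ 0.824.
(Since a = 34 > μ = 28.000, the bound 14/17 is < 1 and informative.)

P[X ≥ 34] ≤ 14/17 ≈ 0.824.


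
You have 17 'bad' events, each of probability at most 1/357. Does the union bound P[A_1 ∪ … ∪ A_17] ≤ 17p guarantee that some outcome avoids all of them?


Union bound: P[∪_{i=1}^{17} A_i] ≤ Σ_i P[A_i] ≤ 17·p = 17·(1/357) = 1/21.
Numerically: 1/21 ≈ 0.047619.
Is 1/21 < 1? YES.
Since P[∪ A_i] ≤ 1/21 < 1, the complement has P[∩ A_i^c] ≥ 1 − 1/21 = 20/21 > 0, so some outcome avoids every A_i.

17·p = 1/21 ≈ 0.047619; existence CERTIFIED by the union bound.


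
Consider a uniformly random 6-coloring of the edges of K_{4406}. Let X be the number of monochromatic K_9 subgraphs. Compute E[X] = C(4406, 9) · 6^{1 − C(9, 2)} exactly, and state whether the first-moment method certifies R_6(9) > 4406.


E[X] = C(4406, 9) · 6^{1 − 36} = 1710356485221788389505285700 · 6^{−35} = 1710356485221788389505285700/1719070799748422591028658176.
As a reduced fraction: E[X] = 142529707101815699125440475/143255899979035215919054848 ≈ 0.994931.
Is E[X] < 1? YES.
Since E[X] < 1, there exists a 6-coloring of K_{4406} with no monochromatic K_9; hence R_6(9) > 4406.

E[X] = 142529707101815699125440475/143255899979035215919054848 ≈ 0.994931; E[X] < 1, so R_6(9) > 4406.


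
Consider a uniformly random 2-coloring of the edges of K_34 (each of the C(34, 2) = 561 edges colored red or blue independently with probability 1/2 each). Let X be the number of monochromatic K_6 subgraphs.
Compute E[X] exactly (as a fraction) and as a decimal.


Let X = Σ_S X_S over the C(34, 6) = 1344904 subsets S of size 6, where X_S = 1 if the K_6 on S is monochromatic.
For a fixed S, the K_6 on S has C(6, 2) = 15 edges. P[all 15 edges red] = (1/2)^15, and likewise for blue, so P[monochromatic] = 2·(1/2)^15 = 2^{1 − 15} = 1/16384.
Summing: E[X] = C(34, 6) · 2^{1 − 15} = 1344904 · 1/16384 = 168113/2048.
Numerically: E[X] ≈ 82.086.

E[X] = C(34,6)·2^(1−C(6,2)) = 168113/2048 ≈ 82.086.


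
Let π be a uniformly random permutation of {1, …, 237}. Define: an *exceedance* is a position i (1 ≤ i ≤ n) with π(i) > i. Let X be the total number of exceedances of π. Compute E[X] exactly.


Write X = Σ_{i=1}^{237} X_i, where X_i = 1_{π(i) > i}.
For each fixed i, π(i) is uniform over {1, …, 237} (marginal of a uniform permutation), so P[π(i) > i] = (n − i)/n. Summing: Σ_{i=1}^{237} (n − i)/n = (0 + 1 + … + 236)/237 = 237(237 − 1)/(2·237) = (237 − 1)/2.
Hence E[X] = Σ_{i=1}^{237} (237 − i)/237 = 118 ≈ 118.000.

E[X] = 118 = 118.000.


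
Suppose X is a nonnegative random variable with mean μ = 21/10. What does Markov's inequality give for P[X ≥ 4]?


μ = E[X] = 21/10, a = 4.
Markov: P[X ≥ 4] ≤ μ/a = (21/10)/4 = 21/40.
Numerically: ≈ 0.5250.
(Since a = 4 > μ = 2.1000, the bound 21/40 is < 1 and informative.)

P[X ≥ 4] ≤ 21/40 ≈ 0.5250.


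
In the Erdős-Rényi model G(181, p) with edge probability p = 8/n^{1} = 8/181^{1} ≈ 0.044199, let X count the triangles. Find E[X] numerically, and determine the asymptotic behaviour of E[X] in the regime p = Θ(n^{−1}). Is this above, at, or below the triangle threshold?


Number of potential triangles: C(181, 3) = 971970.
Each occurs with probability p³ ≈ (0.044199)³ ≈ 8.6344412e-05.
By linearity: E[X] = C(181, 3)·p³ ≈ 971970 · 8.6344412e-05 ≈ 83.92418.
Here α = 1, so p = 8/n is exactly at the triangle threshold p ~ 1/n. Asymptotically E[X] → c³/6 = 8³/6 = 256/3 ≈ 85.33333, a bounded constant. In this regime the triangle count is asymptotically Poisson(c³/6).

E[X] ≈ 83.92418; in regime p = Θ(1/n^{1}) E[X] stays bounded (at the triangle threshold p ~ 1/n).


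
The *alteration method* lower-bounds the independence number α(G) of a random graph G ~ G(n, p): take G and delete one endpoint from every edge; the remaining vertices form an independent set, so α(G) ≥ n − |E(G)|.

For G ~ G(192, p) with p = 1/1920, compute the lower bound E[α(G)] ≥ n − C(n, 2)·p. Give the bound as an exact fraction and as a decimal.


E[|E(G)|] = C(192, 2)·p = 18336 · (1/1920) = 191/20.
E[α(G)] ≥ n − E[|E(G)|] = 192 − 191/20 = 3649/20.
Numerically: ≈ 182.450.
(This is only a lower bound; the true E[α(G)] may be larger.)

E[α(G)] ≥ 3649/20 ≈ 182.450.


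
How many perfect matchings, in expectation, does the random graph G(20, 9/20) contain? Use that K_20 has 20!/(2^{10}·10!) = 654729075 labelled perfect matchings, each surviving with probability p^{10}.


K_20 has 20!/(2^{10}·10!) = 654729075 labelled perfect matchings.
For each such perfect matching H, let X_H = 1 if all 10 edges of H are present in G. Then P[X_H = 1] = p^{10} = (9/20)^{10} = 3486784401/10240000000000.
By linearity: E[X] = Σ_H E[X_H] = 654729075 · p^{10} = 654729075 · 3486784401/10240000000000 = 91315965023646363/409600000000.
Numerically: E[X] ≈ 2.2294e+05.

E[X] = 654729075 · (9/20)^{10} = 91315965023646363/409600000000 ≈ 2.2294e+05.


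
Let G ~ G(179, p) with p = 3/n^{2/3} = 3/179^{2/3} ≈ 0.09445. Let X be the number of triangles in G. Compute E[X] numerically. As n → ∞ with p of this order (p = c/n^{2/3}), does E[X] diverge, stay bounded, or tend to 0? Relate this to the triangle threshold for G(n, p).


Number of potential triangles: C(179, 3) = 939929.
Each occurs with probability p³ ≈ (0.09445)³ ≈ 8.426703e-04.
By linearity: E[X] = C(179, 3)·p³ ≈ 939929 · 8.426703e-04 ≈ 792.0503.
Since α = 2/3 < 1, p = c/n^{2/3} ≫ 1/n is above the triangle threshold p ~ 1/n. Asymptotically E[X] ~ (c³/6)·n^{3(1−α)} = (3³/6)·n^{1} → ∞; triangles are abundant w.h.p.

E[X] ≈ 792.0503; in regime p = Θ(1/n^{2/3}) E[X] diverges (above the triangle threshold p ~ 1/n).


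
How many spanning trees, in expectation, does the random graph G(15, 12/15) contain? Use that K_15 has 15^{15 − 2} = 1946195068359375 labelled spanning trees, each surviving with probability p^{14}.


K_15 has 15^{15 − 2} = 1946195068359375 labelled spanning trees.
For each such spanning tree H, let X_H = 1 if all 14 edges of H are present in G. Then P[X_H = 1] = p^{14} = (4/5)^{14} = 268435456/6103515625.
By linearity of expectation: E[X] = Σ_H E[X_H] = 1946195068359375 · p^{14} = 1946195068359375 · 268435456/6103515625 = 427972821516288/5.
Numerically: E[X] ≈ 8.56e+13.

E[X] = 1946195068359375 · (4/5)^{14} = 427972821516288/5 ≈ 8.56e+13.


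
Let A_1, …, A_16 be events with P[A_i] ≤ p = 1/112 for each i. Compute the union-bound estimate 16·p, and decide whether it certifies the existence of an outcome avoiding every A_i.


Union bound: P[∪_{i=1}^{16} A_i] ≤ Σ_i P[A_i] ≤ 16·p = 16·(1/112) = 1/7.
Numerically: 1/7 ≈ 0.1429.
Is 1/7 < 1? YES.
Since P[∪ A_i] ≤ 1/7 < 1, the complement has P[∩ A_i^c] ≥ 1 − 1/7 = 6/7 > 0, so some outcome avoids every A_i.

16·p = 1/7 ≈ 0.1429; existence CERTIFIED by the union bound.


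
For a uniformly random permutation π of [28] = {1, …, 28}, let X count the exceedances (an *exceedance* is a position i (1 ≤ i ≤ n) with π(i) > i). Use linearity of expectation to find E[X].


Write X = Σ_{i=1}^{28} X_i, where X_i = 1_{π(i) > i}.
For each fixed i, π(i) is uniform over {1, …, 28} (marginal of a uniform permutation), so P[π(i) > i] = (n − i)/n. Summing: Σ_{i=1}^{28} (n − i)/n = (0 + 1 + … + 27)/28 = 28(28 − 1)/(2·28) = (28 − 1)/2.
Hence E[X] = Σ_{i=1}^{28} (28 − i)/28 = 27/2 ≈ 13.50000.

E[X] = 27/2 = 13.50000.


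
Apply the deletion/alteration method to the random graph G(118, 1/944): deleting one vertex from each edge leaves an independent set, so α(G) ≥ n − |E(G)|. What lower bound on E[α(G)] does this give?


E[|E(G)|] = C(118, 2)·p = 6903 · (1/944) = 117/16.
E[α(G)] ≥ n − E[|E(G)|] = 118 − 117/16 = 1771/16.
Numerically: ≈ 110.688.
(This is only a lower bound; the true E[α(G)] may be larger.)

E[α(G)] ≥ 1771/16 ≈ 110.688.


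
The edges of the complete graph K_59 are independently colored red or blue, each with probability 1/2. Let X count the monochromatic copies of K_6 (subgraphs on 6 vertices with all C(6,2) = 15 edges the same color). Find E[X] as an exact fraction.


Let X = Σ_S X_S over the C(59, 6) = 45057474 subsets S of size 6, where X_S = 1 if the K_6 on S is monochromatic.
For a fixed S, the K_6 on S has C(6, 2) = 15 edges. P[all 15 edges red] = (1/2)^15, and likewise for blue, so P[monochromatic] = 2·(1/2)^15 = 2^{1 − 15} = 1/16384.
By linearity: E[X] = C(59, 6) · 2^{1 − 15} = 45057474 · 1/16384 = 22528737/8192.
Numerically: E[X] ≈ 2750.090.

E[X] = C(59,6)·2^(1−C(6,2)) = 22528737/8192 ≈ 2750.090.


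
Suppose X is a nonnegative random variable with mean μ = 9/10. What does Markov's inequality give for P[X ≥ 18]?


μ = E[X] = 9/10, a = 18.
Markov: P[X ≥ 18] ≤ μ/a = (9/10)/18 = 1/20.
Numerically: ≈ 0.05000.
(Since a = 18 > μ = 0.90000, the bound 1/20 is < 1 and informative.)

P[X ≥ 18] ≤ 1/20 ≈ 0.05000.


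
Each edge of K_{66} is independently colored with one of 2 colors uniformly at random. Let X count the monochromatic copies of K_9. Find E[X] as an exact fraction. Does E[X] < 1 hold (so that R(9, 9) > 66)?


E[X] = C(66, 9) · 2^{1 − 36} = 37014131440 · 2^{−35} = 37014131440/34359738368.
As a reduced fraction: E[X] = 2313383215/2147483648 ≈ 1.077.
Is E[X] < 1? NO.
Since E[X] ≥ 1, the first-moment bound is inconclusive at n = 66; it does NOT by itself certify R(9, 9) > 66.

E[X] = 2313383215/2147483648 ≈ 1.077; E[X] ≥ 1; first-moment method inconclusive here.


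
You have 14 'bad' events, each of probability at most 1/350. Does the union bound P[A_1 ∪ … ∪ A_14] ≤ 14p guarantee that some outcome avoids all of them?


Union bound: P[∪_{i=1}^{14} A_i] ≤ Σ_i P[A_i] ≤ 14·p = 14·(1/350) = 1/25.
Numerically: 1/25 ≈ 0.0400.
Is 1/25 < 1? YES.
Since P[∪ A_i] ≤ 1/25 < 1, the complement has P[∩ A_i^c] ≥ 1 − 1/25 = 24/25 > 0, so some outcome avoids every A_i.

14·p = 1/25 ≈ 0.0400; existence CERTIFIED by the union bound.


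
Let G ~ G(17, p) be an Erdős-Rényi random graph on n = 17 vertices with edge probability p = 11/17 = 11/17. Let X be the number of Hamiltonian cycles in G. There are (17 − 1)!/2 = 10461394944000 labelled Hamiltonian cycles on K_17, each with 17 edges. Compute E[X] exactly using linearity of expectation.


K_17 has (17 − 1)!/2 = 10461394944000 labelled Hamiltonian cycles.
For each such Hamiltonian cycle H, let X_H = 1 if all 17 edges of H are present in G. Then P[X_H = 1] = p^{17} = (11/17)^{17} = 505447028499293771/827240261886336764177.
By linearity: E[X] = Σ_H E[X_H] = 10461394944000 · p^{17} = 10461394944000 · 505447028499293771/827240261886336764177 = 5287680988402335763510093824000/827240261886336764177.
Numerically: E[X] ≈ 6.392e+09.

E[X] = 10461394944000 · (11/17)^{17} = 5287680988402335763510093824000/827240261886336764177 ≈ 6.392e+09.


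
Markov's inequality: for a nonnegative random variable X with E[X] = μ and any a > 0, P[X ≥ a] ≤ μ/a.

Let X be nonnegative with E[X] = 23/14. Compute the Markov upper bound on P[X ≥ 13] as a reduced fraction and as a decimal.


μ = E[X] = 23/14, a = 13.
Markov: P[X ≥ 13] ≤ μ/a = (23/14)/13 = 23/182.
Numerically: ≈ 0.1264.
(Since a = 13 > μ = 1.6429, the bound 23/182 is < 1 and informative.)

P[X ≥ 13] ≤ 23/182 ≈ 0.1264.


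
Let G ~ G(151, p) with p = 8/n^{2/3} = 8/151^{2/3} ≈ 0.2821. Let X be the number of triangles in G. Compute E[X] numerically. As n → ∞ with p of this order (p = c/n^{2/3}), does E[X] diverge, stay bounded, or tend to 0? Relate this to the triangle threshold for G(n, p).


Number of potential triangles: C(151, 3) = 562475.
Each occurs with probability p³ ≈ (0.2821)³ ≈ 2.245516e-02.
By linearity: E[X] = C(151, 3)·p³ ≈ 562475 · 2.245516e-02 ≈ 12630.4636.
Since α = 2/3 < 1, p = c/n^{2/3} ≫ 1/n is above the triangle threshold p ~ 1/n. Asymptotically E[X] ~ (c³/6)·n^{3(1−α)} = (8³/6)·n^{1} → ∞; triangles are abundant w.h.p.

E[X] ≈ 12630.4636; in regime p = Θ(1/n^{2/3}) E[X] diverges (above the triangle threshold p ~ 1/n).


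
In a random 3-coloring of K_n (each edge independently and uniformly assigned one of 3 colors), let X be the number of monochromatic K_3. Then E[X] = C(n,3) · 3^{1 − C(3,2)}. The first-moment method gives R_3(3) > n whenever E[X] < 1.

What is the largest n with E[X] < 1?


We need C(n, 3) · 3^{1 − 3} < 1, i.e. C(n, 3) < 3^{3 − 1} = 9.
Check values of n near the boundary:
  n = 3: C(3, 3) = 1; 1 < 9? YES
  n = 4: C(4, 3) = 4; 4 < 9? YES
  n = 5: C(5, 3) = 10; 10 < 9? NO
  n = 6: C(6, 3) = 20; 20 < 9? NO
  n = 7: C(7, 3) = 35; 35 < 9? NO
The largest n with C(n, 3) < 9 is n = 4 (where E[X] = 4/9 ≈ 0.44444). Hence R_3(3) > 4, i.e. R_3(3) ≥ 5.

Largest n = 4; hence R_3(3) > 4.


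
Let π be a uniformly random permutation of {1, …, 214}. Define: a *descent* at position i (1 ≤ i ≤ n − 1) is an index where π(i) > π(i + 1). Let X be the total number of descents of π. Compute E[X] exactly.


Write X = Σ X_I over i = 1, …, 213, with X_I the indicator of one descent.
There are 213 indicators.
For each fixed i, the pair (π(i), π(i+1)) is a uniformly random ordered pair of distinct values from {1, …, 214}; by symmetry P[π(i) > π(i+1)] = 1/2.
By linearity: E[X] = 213 · (1/2) = (214 − 1) · (1/2) = 213/2 ≈ 106.500.

E[X] = 213/2 = 106.500.


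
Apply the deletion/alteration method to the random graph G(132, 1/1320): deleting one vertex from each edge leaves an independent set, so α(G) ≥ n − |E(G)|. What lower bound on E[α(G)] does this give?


E[|E(G)|] = C(132, 2)·p = 8646 · (1/1320) = 131/20.
E[α(G)] ≥ n − E[|E(G)|] = 132 − 131/20 = 2509/20.
Numerically: ≈ 125.4500.
(This is only a lower bound; the true E[α(G)] may be larger.)

E[α(G)] ≥ 2509/20 ≈ 125.4500.


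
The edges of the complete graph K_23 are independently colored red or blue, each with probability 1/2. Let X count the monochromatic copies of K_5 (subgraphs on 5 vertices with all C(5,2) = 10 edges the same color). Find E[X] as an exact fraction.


Let X = Σ_S X_S over the C(23, 5) = 33649 subsets S of size 5, where X_S = 1 if the K_5 on S is monochromatic.
For a fixed S, the K_5 on S has C(5, 2) = 10 edges. P[all 10 edges red] = (1/2)^10, and likewise for blue, so P[monochromatic] = 2·(1/2)^10 = 2^{1 − 10} = 1/512.
Summing: E[X] = C(23, 5) · 2^{1 − 10} = 33649 · 1/512 = 33649/512.
Numerically: E[X] ≈ 65.72070.

E[X] = C(23,5)·2^(1−C(5,2)) = 33649/512 ≈ 65.72070.


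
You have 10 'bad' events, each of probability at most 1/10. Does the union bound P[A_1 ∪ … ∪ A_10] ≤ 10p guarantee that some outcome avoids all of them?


Union bound: P[∪_{i=1}^{10} A_i] ≤ Σ_i P[A_i] ≤ 10·p = 10·(1/10) = 1.
Numerically: 1 ≈ 1.0000.
Is 1 < 1? NO.
Since the bound 1 is ≥ 1, the union bound is uninformative here; it does NOT by itself certify existence.

10·p = 1 ≈ 1.0000; existence NOT certified by the union bound.


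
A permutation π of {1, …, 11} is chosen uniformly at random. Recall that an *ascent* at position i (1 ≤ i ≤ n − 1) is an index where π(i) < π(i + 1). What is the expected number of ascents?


Write X = Σ X_I over i = 1, …, 10, with X_I the indicator of one ascent.
There are 10 indicators.
For each fixed i, the pair (π(i), π(i+1)) is a uniformly random ordered pair of distinct values from {1, …, 11}; by symmetry P[π(i) < π(i+1)] = 1/2.
By linearity: E[X] = 10 · (1/2) = (11 − 1) · (1/2) = 5 ≈ 5.0000.

E[X] = 5 = 5.0000.


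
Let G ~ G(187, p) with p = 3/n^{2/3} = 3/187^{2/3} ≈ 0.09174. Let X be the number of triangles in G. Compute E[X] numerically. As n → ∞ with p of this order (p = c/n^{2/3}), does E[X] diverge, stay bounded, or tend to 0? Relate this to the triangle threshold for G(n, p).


Number of potential triangles: C(187, 3) = 1072445.
Each occurs with probability p³ ≈ (0.09174)³ ≈ 7.721124e-04.
By linearity: E[X] = C(187, 3)·p³ ≈ 1072445 · 7.721124e-04 ≈ 828.0481.
Since α = 2/3 < 1, p = c/n^{2/3} ≫ 1/n is above the triangle threshold p ~ 1/n. Asymptotically E[X] ~ (c³/6)·n^{3(1−α)} = (3³/6)·n^{1} → ∞; triangles are abundant w.h.p.

E[X] ≈ 828.0481; in regime p = Θ(1/n^{2/3}) E[X] diverges (above the triangle threshold p ~ 1/n).


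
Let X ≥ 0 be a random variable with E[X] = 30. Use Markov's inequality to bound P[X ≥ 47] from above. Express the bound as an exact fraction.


μ = E[X] = 30, a = 47.
Markov: P[X ≥ 47] ≤ μ/a = (30)/47 = 30/47.
Numerically: ≈ 0.6383.
(Since a = 47 > μ = 30.0000, the bound 30/47 is < 1 and informative.)

P[X ≥ 47] ≤ 30/47 ≈ 0.6383.


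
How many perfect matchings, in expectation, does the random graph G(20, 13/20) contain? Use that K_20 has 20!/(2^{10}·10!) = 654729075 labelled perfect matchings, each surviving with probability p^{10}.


K_20 has 20!/(2^{10}·10!) = 654729075 labelled perfect matchings.
For each such perfect matching H, let X_H = 1 if all 10 edges of H are present in G. Then P[X_H = 1] = p^{10} = (13/20)^{10} = 137858491849/10240000000000.
Summing the indicators: E[X] = Σ_H E[X_H] = 654729075 · p^{10} = 654729075 · 137858491849/10240000000000 = 3610398513967632387/409600000000.
Numerically: E[X] ≈ 8.814e+06.

E[X] = 654729075 · (13/20)^{10} = 3610398513967632387/409600000000 ≈ 8.814e+06.


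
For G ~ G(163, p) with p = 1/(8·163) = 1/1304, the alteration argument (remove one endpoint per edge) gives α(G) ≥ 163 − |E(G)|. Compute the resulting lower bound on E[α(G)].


E[|E(G)|] = C(163, 2)·p = 13203 · (1/1304) = 81/8.
E[α(G)] ≥ n − E[|E(G)|] = 163 − 81/8 = 1223/8.
Numerically: ≈ 152.875.
(This is only a lower bound; the true E[α(G)] may be larger.)

E[α(G)] ≥ 1223/8 ≈ 152.875.


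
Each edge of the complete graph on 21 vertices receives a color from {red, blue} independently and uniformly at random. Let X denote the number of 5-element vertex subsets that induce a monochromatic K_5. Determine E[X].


Let X = Σ_S X_S over the C(21, 5) = 20349 subsets S of size 5, where X_S = 1 if the K_5 on S is monochromatic.
For a fixed S, the K_5 on S has C(5, 2) = 10 edges. P[all 10 edges red] = (1/2)^10, and likewise for blue, so P[monochromatic] = 2·(1/2)^10 = 2^{1 − 10} = 1/512.
Summing: E[X] = C(21, 5) · 2^{1 − 10} = 20349 · 1/512 = 20349/512.
Numerically: E[X] ≈ 39.744.

E[X] = C(21,5)·2^(1−C(5,2)) = 20349/512 ≈ 39.744.


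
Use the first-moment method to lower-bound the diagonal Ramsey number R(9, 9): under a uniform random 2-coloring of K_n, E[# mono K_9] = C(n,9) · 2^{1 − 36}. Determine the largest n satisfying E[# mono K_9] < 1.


We need C(n, 9) · 2^{1 − 36} < 1, i.e. C(n, 9) < 2^{36 − 1} = 34359738368.
Check values of n near the boundary:
  n = 64: C(64, 9) = 27540584512; 27540584512 < 34359738368? YES
  n = 65: C(65, 9) = 31966749880; 31966749880 < 34359738368? YES
  n = 66: C(66, 9) = 37014131440; 37014131440 < 34359738368? NO
The largest n with C(n, 9) < 34359738368 is n = 65 (where E[X] = 3995843735/4294967296 ≈ 0.93035). Hence R(9, 9) > 65, i.e. R(9, 9) ≥ 66.

Largest n = 65; hence R(9, 9) > 65.


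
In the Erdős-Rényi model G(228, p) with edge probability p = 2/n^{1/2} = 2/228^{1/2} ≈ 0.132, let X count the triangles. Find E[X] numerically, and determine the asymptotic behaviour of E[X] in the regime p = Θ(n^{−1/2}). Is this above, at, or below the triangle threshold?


Number of potential triangles: C(228, 3) = 1949476.
Each occurs with probability p³ ≈ (0.132)³ ≈ 2.32374e-03.
By linearity: E[X] = C(228, 3)·p³ ≈ 1949476 · 2.32374e-03 ≈ 4530.077.
Since α = 1/2 < 1, p = c/n^{1/2} ≫ 1/n is above the triangle threshold p ~ 1/n. Asymptotically E[X] ~ (c³/6)·n^{3(1−α)} = (2³/6)·n^{1.5} → ∞; triangles are abundant w.h.p.

E[X] ≈ 4530.077; in regime p = Θ(1/n^{1/2}) E[X] diverges (above the triangle threshold p ~ 1/n).


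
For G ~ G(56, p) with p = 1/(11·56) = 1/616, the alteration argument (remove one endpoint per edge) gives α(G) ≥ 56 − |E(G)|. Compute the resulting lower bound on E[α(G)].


E[|E(G)|] = C(56, 2)·p = 1540 · (1/616) = 5/2.
E[α(G)] ≥ n − E[|E(G)|] = 56 − 5/2 = 107/2.
Numerically: ≈ 53.500000.
(This is only a lower bound; the true E[α(G)] may be larger.)

E[α(G)] ≥ 107/2 ≈ 53.500000.


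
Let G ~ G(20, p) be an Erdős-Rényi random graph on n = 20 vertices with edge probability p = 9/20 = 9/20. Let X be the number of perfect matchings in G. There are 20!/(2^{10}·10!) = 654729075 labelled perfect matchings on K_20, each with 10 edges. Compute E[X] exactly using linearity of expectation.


K_20 has 20!/(2^{10}·10!) = 654729075 labelled perfect matchings.
For each such perfect matching H, let X_H = 1 if all 10 edges of H are present in G. Then P[X_H = 1] = p^{10} = (9/20)^{10} = 3486784401/10240000000000.
By linearity of expectation: E[X] = Σ_H E[X_H] = 654729075 · p^{10} = 654729075 · 3486784401/10240000000000 = 91315965023646363/409600000000.
Numerically: E[X] ≈ 2.229e+05.

E[X] = 654729075 · (9/20)^{10} = 91315965023646363/409600000000 ≈ 2.229e+05.


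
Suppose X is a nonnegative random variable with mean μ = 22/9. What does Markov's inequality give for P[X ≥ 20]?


μ = E[X] = 22/9, a = 20.
Markov: P[X ≥ 20] ≤ μ/a = (22/9)/20 = 11/90.
Numerically: ≈ 0.1222.
(Since a = 20 > μ = 2.4444, the bound 11/90 is < 1 and informative.)

P[X ≥ 20] ≤ 11/90 ≈ 0.1222.


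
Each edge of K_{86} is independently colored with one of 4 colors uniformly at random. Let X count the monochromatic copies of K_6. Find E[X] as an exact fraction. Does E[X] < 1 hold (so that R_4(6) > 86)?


E[X] = C(86, 6) · 4^{1 − 15} = 470155077 · 4^{−14} = 470155077/268435456.
As a reduced fraction: E[X] = 470155077/268435456 ≈ 1.751464.
Is E[X] < 1? NO.
Since E[X] ≥ 1, the first-moment bound is inconclusive at n = 86; it does NOT by itself certify R_4(6) > 86.

E[X] = 470155077/268435456 ≈ 1.751464; E[X] ≥ 1; first-moment method inconclusive here.


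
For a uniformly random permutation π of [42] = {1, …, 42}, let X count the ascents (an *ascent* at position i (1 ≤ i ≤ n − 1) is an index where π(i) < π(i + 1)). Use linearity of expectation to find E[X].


Write X = Σ X_I over i = 1, …, 41, with X_I the indicator of one ascent.
There are 41 indicators.
For each fixed i, the pair (π(i), π(i+1)) is a uniformly random ordered pair of distinct values from {1, …, 42}; by symmetry P[π(i) < π(i+1)] = 1/2.
By linearity: E[X] = 41 · (1/2) = (42 − 1) · (1/2) = 41/2 ≈ 20.50000.

E[X] = 41/2 = 20.50000.


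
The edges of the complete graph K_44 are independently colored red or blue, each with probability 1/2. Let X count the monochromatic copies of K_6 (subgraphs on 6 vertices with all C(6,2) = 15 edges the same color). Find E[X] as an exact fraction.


Let X = Σ_S X_S over the C(44, 6) = 7059052 subsets S of size 6, where X_S = 1 if the K_6 on S is monochromatic.
For a fixed S, the K_6 on S has C(6, 2) = 15 edges. P[all 15 edges red] = (1/2)^15, and likewise for blue, so P[monochromatic] = 2·(1/2)^15 = 2^{1 − 15} = 1/16384.
Summing: E[X] = C(44, 6) · 2^{1 − 15} = 7059052 · 1/16384 = 1764763/4096.
Numerically: E[X] ≈ 430.85034.

E[X] = C(44,6)·2^(1−C(6,2)) = 1764763/4096 ≈ 430.85034.


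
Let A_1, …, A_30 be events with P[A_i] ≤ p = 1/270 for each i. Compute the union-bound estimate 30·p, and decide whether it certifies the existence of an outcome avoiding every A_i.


Union bound: P[∪_{i=1}^{30} A_i] ≤ Σ_i P[A_i] ≤ 30·p = 30·(1/270) = 1/9.
Numerically: 1/9 ≈ 0.111111.
Is 1/9 < 1? YES.
Since P[∪ A_i] ≤ 1/9 < 1, the complement has P[∩ A_i^c] ≥ 1 − 1/9 = 8/9 > 0, so some outcome avoids every A_i.

30·p = 1/9 ≈ 0.111111; existence CERTIFIED by the union bound.


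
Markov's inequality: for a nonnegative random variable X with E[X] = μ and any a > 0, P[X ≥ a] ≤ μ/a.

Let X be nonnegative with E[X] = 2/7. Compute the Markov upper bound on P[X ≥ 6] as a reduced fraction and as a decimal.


μ = E[X] = 2/7, a = 6.
Markov: P[X ≥ 6] ≤ μ/a = (2/7)/6 = 1/21.
Numerically: ≈ 0.04762.
(Since a = 6 > μ = 0.28571, the bound 1/21 is < 1 and informative.)

P[X ≥ 6] ≤ 1/21 ≈ 0.04762.


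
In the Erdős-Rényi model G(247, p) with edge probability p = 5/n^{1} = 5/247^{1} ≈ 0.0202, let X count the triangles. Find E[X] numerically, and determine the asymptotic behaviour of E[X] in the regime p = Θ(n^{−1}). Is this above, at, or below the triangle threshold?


Number of potential triangles: C(247, 3) = 2481115.
Each occurs with probability p³ ≈ (0.0202)³ ≈ 8.29505e-06.
By linearity: E[X] = C(247, 3)·p³ ≈ 2481115 · 8.29505e-06 ≈ 20.581.
Here α = 1, so p = 5/n is exactly at the triangle threshold p ~ 1/n. Asymptotically E[X] → c³/6 = 5³/6 = 125/6 ≈ 20.833, a bounded constant. In this regime the triangle count is asymptotically Poisson(c³/6).

E[X] ≈ 20.581; in regime p = Θ(1/n^{1}) E[X] stays bounded (at the triangle threshold p ~ 1/n).


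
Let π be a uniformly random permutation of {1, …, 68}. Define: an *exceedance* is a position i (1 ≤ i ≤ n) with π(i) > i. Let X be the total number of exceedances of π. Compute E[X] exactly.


Write X = Σ_{i=1}^{68} X_i, where X_i = 1_{π(i) > i}.
For each fixed i, π(i) is uniform over {1, …, 68} (marginal of a uniform permutation), so P[π(i) > i] = (n − i)/n. Summing: Σ_{i=1}^{68} (n − i)/n = (0 + 1 + … + 67)/68 = 68(68 − 1)/(2·68) = (68 − 1)/2.
Hence E[X] = Σ_{i=1}^{68} (68 − i)/68 = 67/2 ≈ 33.5000.

E[X] = 67/2 = 33.5000.


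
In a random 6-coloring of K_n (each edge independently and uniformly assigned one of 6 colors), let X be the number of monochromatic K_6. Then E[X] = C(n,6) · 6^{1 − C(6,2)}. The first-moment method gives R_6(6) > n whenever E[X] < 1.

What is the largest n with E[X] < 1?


We need C(n, 6) · 6^{1 − 15} < 1, i.e. C(n, 6) < 6^{15 − 1} = 78364164096.
Check values of n near the boundary:
  n = 196: C(196, 6) = 72887293024; 72887293024 < 78364164096? YES
  n = 197: C(197, 6) = 75176946208; 75176946208 < 78364164096? YES
  n = 198: C(198, 6) = 77526225777; 77526225777 < 78364164096? YES
  n = 199: C(199, 6) = 79936367511; 79936367511 < 78364164096? NO
  n = 200: C(200, 6) = 82408626300; 82408626300 < 78364164096? NO
  n = 201: C(201, 6) = 84944276340; 84944276340 < 78364164096? NO
The largest n with C(n, 6) < 78364164096 is n = 198 (where E[X] = 25842075259/26121388032 ≈ 0.989307). Hence R_6(6) > 198, i.e. R_6(6) ≥ 199.

Largest n = 198; hence R_6(6) > 198.


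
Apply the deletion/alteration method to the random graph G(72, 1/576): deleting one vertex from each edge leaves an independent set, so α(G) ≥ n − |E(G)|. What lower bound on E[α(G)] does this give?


E[|E(G)|] = C(72, 2)·p = 2556 · (1/576) = 71/16.
E[α(G)] ≥ n − E[|E(G)|] = 72 − 71/16 = 1081/16.
Numerically: ≈ 67.562500.
(This is only a lower bound; the true E[α(G)] may be larger.)

E[α(G)] ≥ 1081/16 ≈ 67.562500.


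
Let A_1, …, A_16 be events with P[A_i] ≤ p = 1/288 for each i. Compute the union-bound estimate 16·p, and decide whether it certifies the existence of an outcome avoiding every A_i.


Union bound: P[∪_{i=1}^{16} A_i] ≤ Σ_i P[A_i] ≤ 16·p = 16·(1/288) = 1/18.
Numerically: 1/18 ≈ 0.05556.
Is 1/18 < 1? YES.
Since P[∪ A_i] ≤ 1/18 < 1, the complement has P[∩ A_i^c] ≥ 1 − 1/18 = 17/18 > 0, so some outcome avoids every A_i.

16·p = 1/18 ≈ 0.05556; existence CERTIFIED by the union bound.


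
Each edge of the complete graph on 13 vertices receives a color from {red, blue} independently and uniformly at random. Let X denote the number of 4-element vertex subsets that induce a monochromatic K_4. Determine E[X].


Let X = Σ_S X_S over the C(13, 4) = 715 subsets S of size 4, where X_S = 1 if the K_4 on S is monochromatic.
For a fixed S, the K_4 on S has C(4, 2) = 6 edges. P[all 6 edges red] = (1/2)^6, and likewise for blue, so P[monochromatic] = 2·(1/2)^6 = 2^{1 − 6} = 1/32.
By linearity of expectation: E[X] = C(13, 4) · 2^{1 − 6} = 715 · 1/32 = 715/32.
Numerically: E[X] ≈ 22.34375.

E[X] = C(13,4)·2^(1−C(4,2)) = 715/32 ≈ 22.34375.


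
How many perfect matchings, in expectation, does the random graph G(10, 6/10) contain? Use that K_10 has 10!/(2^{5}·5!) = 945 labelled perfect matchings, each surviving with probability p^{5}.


K_10 has 10!/(2^{5}·5!) = 945 labelled perfect matchings.
For each such perfect matching H, let X_H = 1 if all 5 edges of H are present in G. Then P[X_H = 1] = p^{5} = (3/5)^{5} = 243/3125.
By linearity of expectation: E[X] = Σ_H E[X_H] = 945 · p^{5} = 945 · 243/3125 = 45927/625.
Numerically: E[X] ≈ 73.48.

E[X] = 945 · (3/5)^{5} = 45927/625 ≈ 73.48.


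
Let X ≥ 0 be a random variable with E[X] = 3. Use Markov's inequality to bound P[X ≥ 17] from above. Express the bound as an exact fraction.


μ = E[X] = 3, a = 17.
Markov: P[X ≥ 17] ≤ μ/a = (3)/17 = 3/17.
Numerically: ≈ 0.176471.
(Since a = 17 > μ = 3.000000, the bound 3/17 is < 1 and informative.)

P[X ≥ 17] ≤ 3/17 ≈ 0.176471.


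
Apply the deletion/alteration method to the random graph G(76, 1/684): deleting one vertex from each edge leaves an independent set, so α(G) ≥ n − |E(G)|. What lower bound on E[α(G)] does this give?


E[|E(G)|] = C(76, 2)·p = 2850 · (1/684) = 25/6.
E[α(G)] ≥ n − E[|E(G)|] = 76 − 25/6 = 431/6.
Numerically: ≈ 71.8333.
(This is only a lower bound; the true E[α(G)] may be larger.)

E[α(G)] ≥ 431/6 ≈ 71.8333.


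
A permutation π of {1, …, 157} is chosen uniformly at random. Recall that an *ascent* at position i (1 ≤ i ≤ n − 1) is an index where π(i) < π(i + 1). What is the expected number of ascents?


Write X = Σ X_I over i = 1, …, 156, with X_I the indicator of one ascent.
There are 156 indicators.
For each fixed i, the pair (π(i), π(i+1)) is a uniformly random ordered pair of distinct values from {1, …, 157}; by symmetry P[π(i) < π(i+1)] = 1/2.
By linearity: E[X] = 156 · (1/2) = (157 − 1) · (1/2) = 78 ≈ 78.000000.

E[X] = 78 = 78.000000.


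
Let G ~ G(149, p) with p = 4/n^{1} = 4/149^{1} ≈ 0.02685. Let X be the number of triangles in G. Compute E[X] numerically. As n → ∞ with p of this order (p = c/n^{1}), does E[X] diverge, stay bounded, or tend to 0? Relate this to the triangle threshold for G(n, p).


Number of potential triangles: C(149, 3) = 540274.
Each occurs with probability p³ ≈ (0.02685)³ ≈ 1.934734e-05.
By linearity: E[X] = C(149, 3)·p³ ≈ 540274 · 1.934734e-05 ≈ 10.4529.
Here α = 1, so p = 4/n is exactly at the triangle threshold p ~ 1/n. Asymptotically E[X] → c³/6 = 4³/6 = 32/3 ≈ 10.6667, a bounded constant. In this regime the triangle count is asymptotically Poisson(c³/6).

E[X] ≈ 10.4529; in regime p = Θ(1/n^{1}) E[X] stays bounded (at the triangle threshold p ~ 1/n).


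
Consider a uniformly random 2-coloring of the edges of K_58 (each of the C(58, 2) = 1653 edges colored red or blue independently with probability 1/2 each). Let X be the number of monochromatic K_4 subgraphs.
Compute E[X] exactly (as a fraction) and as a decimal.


Let X = Σ_S X_S over the C(58, 4) = 424270 subsets S of size 4, where X_S = 1 if the K_4 on S is monochromatic.
For a fixed S, the K_4 on S has C(4, 2) = 6 edges. P[all 6 edges red] = (1/2)^6, and likewise for blue, so P[monochromatic] = 2·(1/2)^6 = 2^{1 − 6} = 1/32.
By linearity of expectation: E[X] = C(58, 4) · 2^{1 − 6} = 424270 · 1/32 = 212135/16.
Numerically: E[X] ≈ 13258.437500.

E[X] = C(58,4)·2^(1−C(4,2)) = 212135/16 ≈ 13258.437500.


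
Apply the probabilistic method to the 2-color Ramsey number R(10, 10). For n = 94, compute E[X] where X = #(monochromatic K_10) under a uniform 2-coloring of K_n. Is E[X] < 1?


E[X] = C(94, 10) · 2^{1 − 45} = 9041256841903 · 2^{−44} = 9041256841903/17592186044416.
As a reduced fraction: E[X] = 9041256841903/17592186044416 ≈ 0.513936.
Is E[X] < 1? YES.
Since E[X] < 1, there exists a 2-coloring of K_{94} with no monochromatic K_10; hence R(10, 10) > 94.

E[X] = 9041256841903/17592186044416 ≈ 0.513936; E[X] < 1, so R(10, 10) > 94.


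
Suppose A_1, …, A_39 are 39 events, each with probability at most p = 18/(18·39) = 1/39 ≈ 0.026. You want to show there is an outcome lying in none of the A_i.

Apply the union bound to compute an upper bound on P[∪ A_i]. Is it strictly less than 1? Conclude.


Union bound: P[∪_{i=1}^{39} A_i] ≤ Σ_i P[A_i] ≤ 39·p = 39·(1/39) = 1.
Numerically: 1 ≈ 1.000.
Is 1 < 1? NO.
Since the bound 1 is ≥ 1, the union bound is uninformative here; it does NOT by itself certify existence.

39·p = 1 ≈ 1.000; existence NOT certified by the union bound.


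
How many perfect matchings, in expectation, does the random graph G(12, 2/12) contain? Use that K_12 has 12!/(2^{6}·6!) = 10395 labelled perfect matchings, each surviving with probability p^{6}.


K_12 has 12!/(2^{6}·6!) = 10395 labelled perfect matchings.
For each such perfect matching H, let X_H = 1 if all 6 edges of H are present in G. Then P[X_H = 1] = p^{6} = (1/6)^{6} = 1/46656.
Summing the indicators: E[X] = Σ_H E[X_H] = 10395 · p^{6} = 10395 · 1/46656 = 385/1728.
Numerically: E[X] ≈ 0.222801.

E[X] = 10395 · (1/6)^{6} = 385/1728 ≈ 0.222801.


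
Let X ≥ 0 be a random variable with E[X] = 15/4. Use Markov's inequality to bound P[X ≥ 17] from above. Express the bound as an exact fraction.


μ = E[X] = 15/4, a = 17.
Markov: P[X ≥ 17] ≤ μ/a = (15/4)/17 = 15/68.
Numerically: ≈ 0.221.
(Since a = 17 > μ = 3.750, the bound 15/68 is < 1 and informative.)

P[X ≥ 17] ≤ 15/68 ≈ 0.221.


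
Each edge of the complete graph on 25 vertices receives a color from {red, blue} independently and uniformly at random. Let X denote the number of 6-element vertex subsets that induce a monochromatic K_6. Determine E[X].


Let X = Σ_S X_S over the C(25, 6) = 177100 subsets S of size 6, where X_S = 1 if the K_6 on S is monochromatic.
For a fixed S, the K_6 on S has C(6, 2) = 15 edges. P[all 15 edges red] = (1/2)^15, and likewise for blue, so P[monochromatic] = 2·(1/2)^15 = 2^{1 − 15} = 1/16384.
By linearity of expectation: E[X] = C(25, 6) · 2^{1 − 15} = 177100 · 1/16384 = 44275/4096.
Numerically: E[X] ≈ 10.80933.

E[X] = C(25,6)·2^(1−C(6,2)) = 44275/4096 ≈ 10.80933.


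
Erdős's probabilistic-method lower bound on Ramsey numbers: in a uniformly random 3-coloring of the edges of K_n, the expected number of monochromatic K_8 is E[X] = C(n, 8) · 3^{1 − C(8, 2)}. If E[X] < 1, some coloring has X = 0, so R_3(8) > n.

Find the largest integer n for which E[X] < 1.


We need C(n, 8) · 3^{1 − 28} < 1, i.e. C(n, 8) < 3^{28 − 1} = 7625597484987.
Check values of n near the boundary:
  n = 152: C(152, 8) = 5859727868575; 5859727868575 < 7625597484987? YES
  n = 153: C(153, 8) = 6183023199255; 6183023199255 < 7625597484987? YES
  n = 154: C(154, 8) = 6521818990995; 6521818990995 < 7625597484987? YES
  n = 155: C(155, 8) = 6876747915675; 6876747915675 < 7625597484987? YES
  n = 156: C(156, 8) = 7248464019225; 7248464019225 < 7625597484987? YES
  n = 157: C(157, 8) = 7637643295425; 7637643295425 < 7625597484987? NO
  n = 158: C(158, 8) = 8044984271181; 8044984271181 < 7625597484987? NO
The largest n with C(n, 8) < 7625597484987 is n = 156 (where E[X] = 805384891025/847288609443 ≈ 0.9505). Hence R_3(8) > 156, i.e. R_3(8) ≥ 157.

Largest n = 156; hence R_3(8) > 156.


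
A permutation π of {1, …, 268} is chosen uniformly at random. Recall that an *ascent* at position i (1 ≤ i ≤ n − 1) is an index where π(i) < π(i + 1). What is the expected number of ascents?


Write X = Σ X_I over i = 1, …, 267, with X_I the indicator of one ascent.
There are 267 indicators.
For each fixed i, the pair (π(i), π(i+1)) is a uniformly random ordered pair of distinct values from {1, …, 268}; by symmetry P[π(i) < π(i+1)] = 1/2.
By linearity: E[X] = 267 · (1/2) = (268 − 1) · (1/2) = 267/2 ≈ 133.500.

E[X] = 267/2 = 133.500.


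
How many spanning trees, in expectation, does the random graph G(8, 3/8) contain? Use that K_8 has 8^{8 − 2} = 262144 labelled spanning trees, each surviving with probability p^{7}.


K_8 has 8^{8 − 2} = 262144 labelled spanning trees.
For each such spanning tree H, let X_H = 1 if all 7 edges of H are present in G. Then P[X_H = 1] = p^{7} = (3/8)^{7} = 2187/2097152.
Summing the indicators: E[X] = Σ_H E[X_H] = 262144 · p^{7} = 262144 · 2187/2097152 = 2187/8.
Numerically: E[X] ≈ 273.38.

E[X] = 262144 · (3/8)^{7} = 2187/8 ≈ 273.38.


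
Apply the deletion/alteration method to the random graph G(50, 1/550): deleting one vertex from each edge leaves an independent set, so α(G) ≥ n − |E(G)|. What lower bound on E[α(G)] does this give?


E[|E(G)|] = C(50, 2)·p = 1225 · (1/550) = 49/22.
E[α(G)] ≥ n − E[|E(G)|] = 50 − 49/22 = 1051/22.
Numerically: ≈ 47.772727.
(This is only a lower bound; the true E[α(G)] may be larger.)

E[α(G)] ≥ 1051/22 ≈ 47.772727.


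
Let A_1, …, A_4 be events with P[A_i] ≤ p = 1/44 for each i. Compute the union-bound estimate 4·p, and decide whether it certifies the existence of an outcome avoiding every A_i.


Union bound: P[∪_{i=1}^{4} A_i] ≤ Σ_i P[A_i] ≤ 4·p = 4·(1/44) = 1/11.
Numerically: 1/11 ≈ 0.091.
Is 1/11 < 1? YES.
Since P[∪ A_i] ≤ 1/11 < 1, the complement has P[∩ A_i^c] ≥ 1 − 1/11 = 10/11 > 0, so some outcome avoids every A_i.

4·p = 1/11 ≈ 0.091; existence CERTIFIED by the union bound.


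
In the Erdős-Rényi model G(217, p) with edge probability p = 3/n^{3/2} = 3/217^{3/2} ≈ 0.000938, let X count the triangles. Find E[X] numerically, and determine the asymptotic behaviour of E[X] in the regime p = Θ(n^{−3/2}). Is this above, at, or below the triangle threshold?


Number of potential triangles: C(217, 3) = 1679580.
Each occurs with probability p³ ≈ (0.000938)³ ≈ 8.26599e-10.
By linearity: E[X] = C(217, 3)·p³ ≈ 1679580 · 8.26599e-10 ≈ 0.001.
Since α = 3/2 > 1, p = c/n^{3/2} = o(1/n) is below the triangle threshold p ~ 1/n. Asymptotically E[X] ~ (c³/6)·n^{3(1−α)} = (3³/6)·n^{-1.5} → 0, so by Markov's inequality G has no triangles w.h.p.

E[X] ≈ 0.001; in regime p = Θ(1/n^{3/2}) E[X] tends to 0 (below the triangle threshold p ~ 1/n).
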